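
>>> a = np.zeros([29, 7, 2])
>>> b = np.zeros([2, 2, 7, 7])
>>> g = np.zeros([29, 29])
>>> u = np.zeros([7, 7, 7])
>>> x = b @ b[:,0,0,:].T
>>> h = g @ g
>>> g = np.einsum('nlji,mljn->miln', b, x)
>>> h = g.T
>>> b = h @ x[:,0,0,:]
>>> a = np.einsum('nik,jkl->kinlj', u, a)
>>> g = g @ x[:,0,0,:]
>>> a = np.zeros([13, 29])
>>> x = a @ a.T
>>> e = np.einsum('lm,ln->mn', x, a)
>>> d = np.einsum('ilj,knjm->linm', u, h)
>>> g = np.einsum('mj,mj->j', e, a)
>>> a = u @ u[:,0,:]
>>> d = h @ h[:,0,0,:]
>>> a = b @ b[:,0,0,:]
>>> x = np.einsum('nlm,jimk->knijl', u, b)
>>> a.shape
(2, 2, 7, 2)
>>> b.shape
(2, 2, 7, 2)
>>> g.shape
(29,)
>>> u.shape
(7, 7, 7)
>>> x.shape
(2, 7, 2, 2, 7)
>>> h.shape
(2, 2, 7, 2)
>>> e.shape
(13, 29)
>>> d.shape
(2, 2, 7, 2)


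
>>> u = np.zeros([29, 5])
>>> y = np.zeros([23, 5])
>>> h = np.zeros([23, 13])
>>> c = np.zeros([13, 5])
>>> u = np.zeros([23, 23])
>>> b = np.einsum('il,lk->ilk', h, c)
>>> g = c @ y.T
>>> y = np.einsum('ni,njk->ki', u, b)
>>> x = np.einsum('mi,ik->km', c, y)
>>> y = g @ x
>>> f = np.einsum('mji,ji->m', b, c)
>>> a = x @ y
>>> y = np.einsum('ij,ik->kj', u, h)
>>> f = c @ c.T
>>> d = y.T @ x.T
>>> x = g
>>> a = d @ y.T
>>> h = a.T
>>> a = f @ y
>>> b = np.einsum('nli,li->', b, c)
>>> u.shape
(23, 23)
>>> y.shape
(13, 23)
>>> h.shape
(13, 23)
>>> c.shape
(13, 5)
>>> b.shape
()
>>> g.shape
(13, 23)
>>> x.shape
(13, 23)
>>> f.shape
(13, 13)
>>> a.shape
(13, 23)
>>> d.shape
(23, 23)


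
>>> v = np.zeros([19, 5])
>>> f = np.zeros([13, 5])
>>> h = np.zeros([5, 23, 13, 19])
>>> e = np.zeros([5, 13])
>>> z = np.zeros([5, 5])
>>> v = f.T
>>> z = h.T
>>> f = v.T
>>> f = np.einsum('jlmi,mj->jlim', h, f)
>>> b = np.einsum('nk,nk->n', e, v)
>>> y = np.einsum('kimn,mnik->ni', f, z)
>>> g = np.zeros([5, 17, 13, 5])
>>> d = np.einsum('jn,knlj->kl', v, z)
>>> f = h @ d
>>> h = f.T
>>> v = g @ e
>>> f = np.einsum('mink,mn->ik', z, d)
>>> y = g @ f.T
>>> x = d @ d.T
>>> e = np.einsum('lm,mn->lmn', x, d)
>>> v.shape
(5, 17, 13, 13)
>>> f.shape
(13, 5)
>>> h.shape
(23, 13, 23, 5)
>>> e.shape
(19, 19, 23)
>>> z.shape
(19, 13, 23, 5)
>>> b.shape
(5,)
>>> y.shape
(5, 17, 13, 13)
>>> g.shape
(5, 17, 13, 5)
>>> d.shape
(19, 23)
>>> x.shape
(19, 19)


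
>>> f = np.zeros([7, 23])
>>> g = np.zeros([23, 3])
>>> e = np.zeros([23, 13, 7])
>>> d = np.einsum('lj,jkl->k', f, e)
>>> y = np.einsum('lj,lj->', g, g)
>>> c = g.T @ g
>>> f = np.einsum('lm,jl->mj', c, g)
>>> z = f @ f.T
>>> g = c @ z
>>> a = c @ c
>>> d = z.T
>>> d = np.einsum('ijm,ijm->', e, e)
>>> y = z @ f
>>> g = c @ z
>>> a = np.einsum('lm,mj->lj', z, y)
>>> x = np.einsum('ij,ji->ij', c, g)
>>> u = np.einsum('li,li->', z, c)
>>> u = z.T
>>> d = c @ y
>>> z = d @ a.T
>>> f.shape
(3, 23)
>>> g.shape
(3, 3)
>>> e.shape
(23, 13, 7)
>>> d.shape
(3, 23)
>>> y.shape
(3, 23)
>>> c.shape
(3, 3)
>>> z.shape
(3, 3)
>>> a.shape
(3, 23)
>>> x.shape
(3, 3)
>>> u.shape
(3, 3)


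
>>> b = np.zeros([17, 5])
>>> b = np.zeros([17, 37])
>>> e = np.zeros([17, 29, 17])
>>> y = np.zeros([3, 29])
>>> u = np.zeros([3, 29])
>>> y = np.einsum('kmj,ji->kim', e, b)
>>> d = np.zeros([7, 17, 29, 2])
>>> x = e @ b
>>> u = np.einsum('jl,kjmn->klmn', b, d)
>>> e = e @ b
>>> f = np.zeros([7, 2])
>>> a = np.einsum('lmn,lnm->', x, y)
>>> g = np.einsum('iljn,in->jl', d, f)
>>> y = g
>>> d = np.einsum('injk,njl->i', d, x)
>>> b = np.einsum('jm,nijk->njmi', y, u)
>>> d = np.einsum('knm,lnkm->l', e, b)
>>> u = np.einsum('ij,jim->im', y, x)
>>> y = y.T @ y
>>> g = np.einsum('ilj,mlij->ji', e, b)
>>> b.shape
(7, 29, 17, 37)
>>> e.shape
(17, 29, 37)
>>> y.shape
(17, 17)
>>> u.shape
(29, 37)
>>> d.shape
(7,)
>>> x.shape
(17, 29, 37)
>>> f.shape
(7, 2)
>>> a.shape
()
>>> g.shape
(37, 17)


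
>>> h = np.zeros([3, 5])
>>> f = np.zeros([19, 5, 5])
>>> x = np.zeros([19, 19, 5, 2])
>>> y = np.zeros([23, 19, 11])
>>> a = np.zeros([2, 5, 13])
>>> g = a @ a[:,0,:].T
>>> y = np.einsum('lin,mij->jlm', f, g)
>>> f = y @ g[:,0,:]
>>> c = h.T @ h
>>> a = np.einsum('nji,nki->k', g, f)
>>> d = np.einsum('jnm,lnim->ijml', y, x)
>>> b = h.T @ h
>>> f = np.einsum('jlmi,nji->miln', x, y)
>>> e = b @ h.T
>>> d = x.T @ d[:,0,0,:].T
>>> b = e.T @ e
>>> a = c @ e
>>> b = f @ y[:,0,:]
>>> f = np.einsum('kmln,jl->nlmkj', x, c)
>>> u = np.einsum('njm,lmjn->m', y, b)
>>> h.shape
(3, 5)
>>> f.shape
(2, 5, 19, 19, 5)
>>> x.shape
(19, 19, 5, 2)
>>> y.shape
(2, 19, 2)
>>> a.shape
(5, 3)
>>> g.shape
(2, 5, 2)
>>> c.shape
(5, 5)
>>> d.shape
(2, 5, 19, 5)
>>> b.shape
(5, 2, 19, 2)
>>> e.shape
(5, 3)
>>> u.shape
(2,)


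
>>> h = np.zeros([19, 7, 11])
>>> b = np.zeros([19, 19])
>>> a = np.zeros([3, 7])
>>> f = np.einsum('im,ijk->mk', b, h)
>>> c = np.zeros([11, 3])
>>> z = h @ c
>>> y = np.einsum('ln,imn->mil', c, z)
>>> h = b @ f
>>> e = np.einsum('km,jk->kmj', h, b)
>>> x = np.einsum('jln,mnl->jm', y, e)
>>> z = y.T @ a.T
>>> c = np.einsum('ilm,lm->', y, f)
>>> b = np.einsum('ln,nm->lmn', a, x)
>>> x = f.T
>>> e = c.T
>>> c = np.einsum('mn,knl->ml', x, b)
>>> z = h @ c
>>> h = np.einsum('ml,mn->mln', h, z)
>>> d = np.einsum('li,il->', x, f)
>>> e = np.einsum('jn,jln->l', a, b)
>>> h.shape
(19, 11, 7)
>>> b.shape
(3, 19, 7)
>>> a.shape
(3, 7)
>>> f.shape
(19, 11)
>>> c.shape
(11, 7)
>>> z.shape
(19, 7)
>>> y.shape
(7, 19, 11)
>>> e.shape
(19,)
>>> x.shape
(11, 19)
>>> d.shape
()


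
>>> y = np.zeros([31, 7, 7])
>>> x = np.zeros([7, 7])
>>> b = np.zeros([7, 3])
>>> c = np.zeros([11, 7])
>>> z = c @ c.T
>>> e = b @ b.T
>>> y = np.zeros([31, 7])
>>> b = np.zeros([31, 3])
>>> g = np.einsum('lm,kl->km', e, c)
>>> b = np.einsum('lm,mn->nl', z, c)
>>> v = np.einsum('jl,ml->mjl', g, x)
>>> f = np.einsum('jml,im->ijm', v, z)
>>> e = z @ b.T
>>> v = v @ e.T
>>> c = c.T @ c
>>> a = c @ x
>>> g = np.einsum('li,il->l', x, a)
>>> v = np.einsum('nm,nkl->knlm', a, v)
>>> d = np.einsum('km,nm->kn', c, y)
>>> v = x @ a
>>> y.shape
(31, 7)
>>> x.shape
(7, 7)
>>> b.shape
(7, 11)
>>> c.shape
(7, 7)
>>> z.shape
(11, 11)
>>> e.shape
(11, 7)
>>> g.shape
(7,)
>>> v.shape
(7, 7)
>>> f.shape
(11, 7, 11)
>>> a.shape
(7, 7)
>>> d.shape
(7, 31)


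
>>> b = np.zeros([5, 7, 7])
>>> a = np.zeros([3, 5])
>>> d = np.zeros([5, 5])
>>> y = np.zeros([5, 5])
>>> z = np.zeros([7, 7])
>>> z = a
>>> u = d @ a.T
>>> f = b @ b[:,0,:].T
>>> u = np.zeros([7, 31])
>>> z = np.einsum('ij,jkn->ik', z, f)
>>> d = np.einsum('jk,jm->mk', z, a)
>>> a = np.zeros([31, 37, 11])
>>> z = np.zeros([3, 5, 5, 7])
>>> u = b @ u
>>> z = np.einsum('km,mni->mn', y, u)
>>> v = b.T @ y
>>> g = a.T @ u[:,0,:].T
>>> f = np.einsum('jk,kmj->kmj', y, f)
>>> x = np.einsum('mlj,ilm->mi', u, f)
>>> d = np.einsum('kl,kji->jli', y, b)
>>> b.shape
(5, 7, 7)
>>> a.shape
(31, 37, 11)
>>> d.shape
(7, 5, 7)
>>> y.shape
(5, 5)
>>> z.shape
(5, 7)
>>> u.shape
(5, 7, 31)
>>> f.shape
(5, 7, 5)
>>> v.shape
(7, 7, 5)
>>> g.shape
(11, 37, 5)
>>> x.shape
(5, 5)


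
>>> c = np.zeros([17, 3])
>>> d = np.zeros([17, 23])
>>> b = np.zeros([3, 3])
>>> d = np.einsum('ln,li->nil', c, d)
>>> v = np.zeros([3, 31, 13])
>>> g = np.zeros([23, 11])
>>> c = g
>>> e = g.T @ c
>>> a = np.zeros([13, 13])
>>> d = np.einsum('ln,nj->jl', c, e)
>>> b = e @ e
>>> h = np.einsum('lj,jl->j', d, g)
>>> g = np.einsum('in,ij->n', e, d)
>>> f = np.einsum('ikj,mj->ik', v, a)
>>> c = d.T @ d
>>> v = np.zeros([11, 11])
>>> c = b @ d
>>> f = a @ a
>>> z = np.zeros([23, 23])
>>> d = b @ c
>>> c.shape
(11, 23)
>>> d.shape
(11, 23)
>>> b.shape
(11, 11)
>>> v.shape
(11, 11)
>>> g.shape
(11,)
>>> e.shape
(11, 11)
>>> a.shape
(13, 13)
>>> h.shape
(23,)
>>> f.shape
(13, 13)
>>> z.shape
(23, 23)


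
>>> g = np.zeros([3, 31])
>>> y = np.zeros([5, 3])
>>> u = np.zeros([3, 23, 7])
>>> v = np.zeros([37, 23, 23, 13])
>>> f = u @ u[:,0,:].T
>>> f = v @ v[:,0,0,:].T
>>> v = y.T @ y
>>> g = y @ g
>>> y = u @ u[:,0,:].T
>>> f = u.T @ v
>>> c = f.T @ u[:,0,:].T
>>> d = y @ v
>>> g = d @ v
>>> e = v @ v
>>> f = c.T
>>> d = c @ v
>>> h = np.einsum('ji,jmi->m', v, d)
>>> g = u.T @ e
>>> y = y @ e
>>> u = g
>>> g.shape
(7, 23, 3)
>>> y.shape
(3, 23, 3)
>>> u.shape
(7, 23, 3)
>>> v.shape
(3, 3)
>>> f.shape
(3, 23, 3)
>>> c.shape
(3, 23, 3)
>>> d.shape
(3, 23, 3)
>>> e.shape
(3, 3)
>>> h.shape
(23,)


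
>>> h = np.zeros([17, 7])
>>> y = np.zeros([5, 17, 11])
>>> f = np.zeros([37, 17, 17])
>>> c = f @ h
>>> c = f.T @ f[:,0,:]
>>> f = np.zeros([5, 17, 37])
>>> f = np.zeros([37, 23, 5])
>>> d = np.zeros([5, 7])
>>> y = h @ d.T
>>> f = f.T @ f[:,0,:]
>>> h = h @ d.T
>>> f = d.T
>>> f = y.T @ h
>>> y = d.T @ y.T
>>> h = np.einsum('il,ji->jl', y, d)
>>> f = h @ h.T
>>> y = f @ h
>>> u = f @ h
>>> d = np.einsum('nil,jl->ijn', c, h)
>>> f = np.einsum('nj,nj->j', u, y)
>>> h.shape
(5, 17)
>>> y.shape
(5, 17)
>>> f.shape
(17,)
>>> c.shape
(17, 17, 17)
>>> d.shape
(17, 5, 17)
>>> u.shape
(5, 17)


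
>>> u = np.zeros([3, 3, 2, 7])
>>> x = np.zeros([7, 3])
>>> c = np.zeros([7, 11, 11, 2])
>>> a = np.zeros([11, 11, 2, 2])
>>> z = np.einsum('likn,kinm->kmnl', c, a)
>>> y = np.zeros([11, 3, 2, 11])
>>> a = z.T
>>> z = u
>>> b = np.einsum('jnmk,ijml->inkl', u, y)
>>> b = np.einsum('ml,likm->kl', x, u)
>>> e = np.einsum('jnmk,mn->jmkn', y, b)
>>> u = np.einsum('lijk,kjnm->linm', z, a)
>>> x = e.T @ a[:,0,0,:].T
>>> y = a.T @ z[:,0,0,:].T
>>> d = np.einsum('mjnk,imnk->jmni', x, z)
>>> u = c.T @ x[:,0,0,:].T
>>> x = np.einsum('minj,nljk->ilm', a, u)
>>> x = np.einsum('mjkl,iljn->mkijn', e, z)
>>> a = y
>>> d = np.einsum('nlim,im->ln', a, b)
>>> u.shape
(2, 11, 11, 3)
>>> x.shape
(11, 11, 3, 2, 7)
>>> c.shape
(7, 11, 11, 2)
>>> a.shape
(11, 2, 2, 3)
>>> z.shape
(3, 3, 2, 7)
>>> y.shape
(11, 2, 2, 3)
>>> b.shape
(2, 3)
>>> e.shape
(11, 2, 11, 3)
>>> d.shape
(2, 11)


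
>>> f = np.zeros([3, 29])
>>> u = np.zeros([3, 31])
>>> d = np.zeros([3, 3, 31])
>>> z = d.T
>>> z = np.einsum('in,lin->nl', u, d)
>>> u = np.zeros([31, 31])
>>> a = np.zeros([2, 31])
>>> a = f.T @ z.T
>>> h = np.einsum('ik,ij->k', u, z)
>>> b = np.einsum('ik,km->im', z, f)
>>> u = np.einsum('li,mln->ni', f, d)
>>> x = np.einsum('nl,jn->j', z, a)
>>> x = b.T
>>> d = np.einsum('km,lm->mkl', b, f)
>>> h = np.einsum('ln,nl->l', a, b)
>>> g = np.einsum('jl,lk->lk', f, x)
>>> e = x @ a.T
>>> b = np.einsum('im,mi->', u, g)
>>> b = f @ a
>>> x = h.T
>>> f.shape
(3, 29)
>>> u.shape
(31, 29)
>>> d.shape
(29, 31, 3)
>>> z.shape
(31, 3)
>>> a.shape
(29, 31)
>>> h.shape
(29,)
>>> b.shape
(3, 31)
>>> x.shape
(29,)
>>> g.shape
(29, 31)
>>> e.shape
(29, 29)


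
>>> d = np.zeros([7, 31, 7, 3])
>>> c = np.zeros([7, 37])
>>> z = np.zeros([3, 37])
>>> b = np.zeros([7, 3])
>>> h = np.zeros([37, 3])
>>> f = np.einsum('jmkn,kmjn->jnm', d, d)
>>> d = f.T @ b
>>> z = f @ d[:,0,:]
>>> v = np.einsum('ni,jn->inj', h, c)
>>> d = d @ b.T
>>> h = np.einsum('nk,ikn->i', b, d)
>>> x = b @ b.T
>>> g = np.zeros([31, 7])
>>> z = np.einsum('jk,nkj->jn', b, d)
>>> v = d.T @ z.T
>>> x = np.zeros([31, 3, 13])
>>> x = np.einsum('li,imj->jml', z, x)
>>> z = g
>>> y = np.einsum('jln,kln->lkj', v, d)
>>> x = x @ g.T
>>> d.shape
(31, 3, 7)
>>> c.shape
(7, 37)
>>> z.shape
(31, 7)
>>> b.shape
(7, 3)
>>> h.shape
(31,)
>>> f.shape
(7, 3, 31)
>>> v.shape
(7, 3, 7)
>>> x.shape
(13, 3, 31)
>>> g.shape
(31, 7)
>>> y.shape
(3, 31, 7)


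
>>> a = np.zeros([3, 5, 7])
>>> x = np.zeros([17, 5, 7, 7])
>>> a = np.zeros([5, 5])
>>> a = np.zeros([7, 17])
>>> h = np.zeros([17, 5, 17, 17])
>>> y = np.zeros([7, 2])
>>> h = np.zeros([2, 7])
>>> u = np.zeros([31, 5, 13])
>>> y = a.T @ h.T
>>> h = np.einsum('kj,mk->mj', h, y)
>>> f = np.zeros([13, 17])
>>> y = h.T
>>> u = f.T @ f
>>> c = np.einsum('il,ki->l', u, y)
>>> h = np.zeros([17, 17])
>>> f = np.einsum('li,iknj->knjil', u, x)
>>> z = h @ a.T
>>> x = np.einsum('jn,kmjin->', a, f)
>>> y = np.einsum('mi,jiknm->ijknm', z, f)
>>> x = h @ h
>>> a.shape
(7, 17)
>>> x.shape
(17, 17)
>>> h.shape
(17, 17)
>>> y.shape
(7, 5, 7, 17, 17)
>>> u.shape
(17, 17)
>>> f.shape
(5, 7, 7, 17, 17)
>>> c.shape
(17,)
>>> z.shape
(17, 7)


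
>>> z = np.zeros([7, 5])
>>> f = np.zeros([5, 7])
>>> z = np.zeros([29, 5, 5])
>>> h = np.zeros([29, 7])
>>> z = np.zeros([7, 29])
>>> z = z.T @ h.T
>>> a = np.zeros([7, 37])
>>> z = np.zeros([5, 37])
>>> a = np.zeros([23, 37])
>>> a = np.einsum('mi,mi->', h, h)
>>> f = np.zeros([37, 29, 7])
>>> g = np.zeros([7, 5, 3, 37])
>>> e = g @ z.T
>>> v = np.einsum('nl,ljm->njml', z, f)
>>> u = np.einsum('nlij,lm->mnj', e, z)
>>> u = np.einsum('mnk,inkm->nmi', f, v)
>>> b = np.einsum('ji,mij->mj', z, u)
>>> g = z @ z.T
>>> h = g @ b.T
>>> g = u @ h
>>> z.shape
(5, 37)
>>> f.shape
(37, 29, 7)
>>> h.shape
(5, 29)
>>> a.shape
()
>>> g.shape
(29, 37, 29)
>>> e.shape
(7, 5, 3, 5)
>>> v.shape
(5, 29, 7, 37)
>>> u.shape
(29, 37, 5)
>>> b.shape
(29, 5)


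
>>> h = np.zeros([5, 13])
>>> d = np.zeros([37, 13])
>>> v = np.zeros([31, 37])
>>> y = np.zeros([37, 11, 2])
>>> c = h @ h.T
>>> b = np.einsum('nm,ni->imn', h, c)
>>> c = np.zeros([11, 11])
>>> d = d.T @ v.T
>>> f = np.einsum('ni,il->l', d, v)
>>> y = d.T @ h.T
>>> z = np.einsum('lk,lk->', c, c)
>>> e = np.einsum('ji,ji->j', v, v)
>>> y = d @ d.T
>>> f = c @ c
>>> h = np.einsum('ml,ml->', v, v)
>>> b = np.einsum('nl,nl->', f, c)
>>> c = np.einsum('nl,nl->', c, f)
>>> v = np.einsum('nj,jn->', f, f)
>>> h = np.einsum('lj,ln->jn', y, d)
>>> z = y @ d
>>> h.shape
(13, 31)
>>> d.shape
(13, 31)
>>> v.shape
()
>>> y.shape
(13, 13)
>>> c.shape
()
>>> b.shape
()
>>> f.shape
(11, 11)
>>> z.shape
(13, 31)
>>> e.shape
(31,)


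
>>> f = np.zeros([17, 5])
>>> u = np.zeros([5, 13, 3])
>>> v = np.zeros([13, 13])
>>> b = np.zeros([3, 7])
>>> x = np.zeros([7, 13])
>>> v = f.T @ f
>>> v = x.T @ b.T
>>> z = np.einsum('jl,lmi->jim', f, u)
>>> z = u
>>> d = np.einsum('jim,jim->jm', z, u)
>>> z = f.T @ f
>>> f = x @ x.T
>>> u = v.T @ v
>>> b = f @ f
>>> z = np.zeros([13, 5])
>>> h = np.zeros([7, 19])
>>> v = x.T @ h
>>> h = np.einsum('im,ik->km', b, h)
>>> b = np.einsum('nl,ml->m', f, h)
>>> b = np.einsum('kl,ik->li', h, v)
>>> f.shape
(7, 7)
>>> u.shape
(3, 3)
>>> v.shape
(13, 19)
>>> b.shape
(7, 13)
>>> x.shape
(7, 13)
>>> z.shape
(13, 5)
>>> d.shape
(5, 3)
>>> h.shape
(19, 7)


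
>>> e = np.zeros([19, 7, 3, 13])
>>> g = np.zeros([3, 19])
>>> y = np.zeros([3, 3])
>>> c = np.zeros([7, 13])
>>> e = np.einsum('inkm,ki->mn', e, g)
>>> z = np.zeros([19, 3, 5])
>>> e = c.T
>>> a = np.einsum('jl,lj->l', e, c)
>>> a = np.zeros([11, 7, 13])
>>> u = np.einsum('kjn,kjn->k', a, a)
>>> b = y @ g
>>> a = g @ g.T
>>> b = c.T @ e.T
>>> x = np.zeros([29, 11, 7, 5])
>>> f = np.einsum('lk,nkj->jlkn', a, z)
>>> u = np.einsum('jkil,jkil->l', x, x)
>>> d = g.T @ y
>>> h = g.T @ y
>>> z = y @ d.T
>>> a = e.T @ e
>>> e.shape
(13, 7)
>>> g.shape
(3, 19)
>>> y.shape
(3, 3)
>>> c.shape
(7, 13)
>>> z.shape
(3, 19)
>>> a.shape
(7, 7)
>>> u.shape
(5,)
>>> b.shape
(13, 13)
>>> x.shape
(29, 11, 7, 5)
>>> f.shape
(5, 3, 3, 19)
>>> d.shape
(19, 3)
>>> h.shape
(19, 3)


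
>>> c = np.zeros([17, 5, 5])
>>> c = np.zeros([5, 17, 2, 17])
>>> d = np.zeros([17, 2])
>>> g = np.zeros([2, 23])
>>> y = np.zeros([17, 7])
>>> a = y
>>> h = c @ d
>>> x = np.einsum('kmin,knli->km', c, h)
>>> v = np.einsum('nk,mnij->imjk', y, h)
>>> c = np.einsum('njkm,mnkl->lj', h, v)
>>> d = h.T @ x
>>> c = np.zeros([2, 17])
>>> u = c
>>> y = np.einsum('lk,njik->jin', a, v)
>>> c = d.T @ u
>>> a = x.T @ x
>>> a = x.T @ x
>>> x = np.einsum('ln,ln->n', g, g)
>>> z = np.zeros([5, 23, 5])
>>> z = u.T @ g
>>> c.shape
(17, 17, 2, 17)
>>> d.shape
(2, 2, 17, 17)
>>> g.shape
(2, 23)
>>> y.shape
(5, 2, 2)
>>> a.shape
(17, 17)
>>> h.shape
(5, 17, 2, 2)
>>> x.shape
(23,)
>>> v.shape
(2, 5, 2, 7)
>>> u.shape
(2, 17)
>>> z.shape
(17, 23)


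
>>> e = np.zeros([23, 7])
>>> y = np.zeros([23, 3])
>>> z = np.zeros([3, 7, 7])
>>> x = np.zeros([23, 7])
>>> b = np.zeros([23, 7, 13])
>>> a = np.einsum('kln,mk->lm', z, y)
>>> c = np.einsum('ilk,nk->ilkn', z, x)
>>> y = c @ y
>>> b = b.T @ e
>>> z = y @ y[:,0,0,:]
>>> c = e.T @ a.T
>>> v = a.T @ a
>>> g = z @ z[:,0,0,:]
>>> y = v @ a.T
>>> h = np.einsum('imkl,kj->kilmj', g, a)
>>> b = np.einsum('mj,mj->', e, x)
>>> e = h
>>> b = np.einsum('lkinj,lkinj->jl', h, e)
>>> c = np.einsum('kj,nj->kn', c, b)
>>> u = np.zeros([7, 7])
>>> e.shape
(7, 3, 3, 7, 23)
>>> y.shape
(23, 7)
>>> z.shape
(3, 7, 7, 3)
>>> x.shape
(23, 7)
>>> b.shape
(23, 7)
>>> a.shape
(7, 23)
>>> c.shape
(7, 23)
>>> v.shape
(23, 23)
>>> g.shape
(3, 7, 7, 3)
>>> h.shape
(7, 3, 3, 7, 23)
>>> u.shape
(7, 7)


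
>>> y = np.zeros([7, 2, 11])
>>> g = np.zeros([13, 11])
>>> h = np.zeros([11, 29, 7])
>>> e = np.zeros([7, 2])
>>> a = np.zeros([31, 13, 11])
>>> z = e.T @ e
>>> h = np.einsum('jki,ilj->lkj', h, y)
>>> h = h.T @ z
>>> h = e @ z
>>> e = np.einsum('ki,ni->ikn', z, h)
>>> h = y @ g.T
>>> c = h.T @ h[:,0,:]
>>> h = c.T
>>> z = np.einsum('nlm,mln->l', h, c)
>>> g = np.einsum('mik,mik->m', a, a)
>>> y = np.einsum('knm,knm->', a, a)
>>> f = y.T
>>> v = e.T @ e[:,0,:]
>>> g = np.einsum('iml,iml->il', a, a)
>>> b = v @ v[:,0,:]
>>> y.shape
()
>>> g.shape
(31, 11)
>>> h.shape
(13, 2, 13)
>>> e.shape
(2, 2, 7)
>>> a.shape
(31, 13, 11)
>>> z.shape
(2,)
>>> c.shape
(13, 2, 13)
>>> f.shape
()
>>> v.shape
(7, 2, 7)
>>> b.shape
(7, 2, 7)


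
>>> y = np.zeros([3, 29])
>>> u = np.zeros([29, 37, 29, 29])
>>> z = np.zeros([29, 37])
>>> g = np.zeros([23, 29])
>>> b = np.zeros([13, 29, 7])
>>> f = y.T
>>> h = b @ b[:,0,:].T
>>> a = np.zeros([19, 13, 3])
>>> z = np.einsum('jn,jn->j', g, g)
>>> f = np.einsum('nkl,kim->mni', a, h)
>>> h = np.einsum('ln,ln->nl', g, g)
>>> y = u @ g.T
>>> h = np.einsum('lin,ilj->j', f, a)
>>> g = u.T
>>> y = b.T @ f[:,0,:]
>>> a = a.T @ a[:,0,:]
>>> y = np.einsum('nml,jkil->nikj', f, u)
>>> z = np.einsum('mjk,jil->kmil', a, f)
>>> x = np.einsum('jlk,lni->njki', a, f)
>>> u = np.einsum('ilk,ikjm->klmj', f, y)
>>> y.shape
(13, 29, 37, 29)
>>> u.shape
(29, 19, 29, 37)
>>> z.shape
(3, 3, 19, 29)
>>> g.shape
(29, 29, 37, 29)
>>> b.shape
(13, 29, 7)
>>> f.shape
(13, 19, 29)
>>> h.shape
(3,)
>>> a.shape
(3, 13, 3)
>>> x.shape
(19, 3, 3, 29)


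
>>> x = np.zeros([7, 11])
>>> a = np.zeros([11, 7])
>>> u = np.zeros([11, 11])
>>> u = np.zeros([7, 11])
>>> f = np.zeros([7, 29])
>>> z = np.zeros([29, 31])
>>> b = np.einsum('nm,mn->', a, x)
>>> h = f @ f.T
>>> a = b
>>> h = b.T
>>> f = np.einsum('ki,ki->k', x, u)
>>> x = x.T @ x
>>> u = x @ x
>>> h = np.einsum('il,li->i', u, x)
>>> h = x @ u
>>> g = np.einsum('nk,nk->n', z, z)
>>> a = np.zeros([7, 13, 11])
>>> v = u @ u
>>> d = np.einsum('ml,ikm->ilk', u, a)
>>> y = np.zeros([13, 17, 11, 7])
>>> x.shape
(11, 11)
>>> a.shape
(7, 13, 11)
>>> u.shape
(11, 11)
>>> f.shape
(7,)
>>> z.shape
(29, 31)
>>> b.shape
()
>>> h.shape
(11, 11)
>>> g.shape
(29,)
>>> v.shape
(11, 11)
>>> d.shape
(7, 11, 13)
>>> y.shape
(13, 17, 11, 7)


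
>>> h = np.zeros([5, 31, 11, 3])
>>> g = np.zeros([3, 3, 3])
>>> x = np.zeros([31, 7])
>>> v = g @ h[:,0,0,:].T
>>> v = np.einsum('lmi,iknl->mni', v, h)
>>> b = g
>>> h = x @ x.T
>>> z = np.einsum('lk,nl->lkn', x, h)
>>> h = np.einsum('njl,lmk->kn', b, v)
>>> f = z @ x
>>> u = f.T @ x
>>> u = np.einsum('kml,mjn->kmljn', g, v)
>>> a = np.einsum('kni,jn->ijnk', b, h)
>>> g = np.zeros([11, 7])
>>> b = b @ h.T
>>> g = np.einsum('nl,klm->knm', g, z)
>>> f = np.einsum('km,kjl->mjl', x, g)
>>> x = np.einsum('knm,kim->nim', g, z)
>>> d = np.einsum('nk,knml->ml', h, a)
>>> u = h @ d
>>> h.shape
(5, 3)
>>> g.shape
(31, 11, 31)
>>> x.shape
(11, 7, 31)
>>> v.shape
(3, 11, 5)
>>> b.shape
(3, 3, 5)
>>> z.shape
(31, 7, 31)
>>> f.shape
(7, 11, 31)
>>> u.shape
(5, 3)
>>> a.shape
(3, 5, 3, 3)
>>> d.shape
(3, 3)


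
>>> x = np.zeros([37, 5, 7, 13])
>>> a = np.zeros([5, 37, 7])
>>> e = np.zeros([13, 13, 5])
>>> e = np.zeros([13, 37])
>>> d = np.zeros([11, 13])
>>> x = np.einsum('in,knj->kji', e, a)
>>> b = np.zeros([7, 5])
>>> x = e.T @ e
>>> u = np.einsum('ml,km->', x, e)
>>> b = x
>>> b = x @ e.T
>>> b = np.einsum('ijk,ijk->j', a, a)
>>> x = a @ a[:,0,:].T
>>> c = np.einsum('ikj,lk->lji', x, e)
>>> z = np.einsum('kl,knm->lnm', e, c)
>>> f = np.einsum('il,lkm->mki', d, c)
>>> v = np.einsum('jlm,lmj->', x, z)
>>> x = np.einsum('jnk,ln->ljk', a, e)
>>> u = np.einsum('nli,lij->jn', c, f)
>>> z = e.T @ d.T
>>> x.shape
(13, 5, 7)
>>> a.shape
(5, 37, 7)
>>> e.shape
(13, 37)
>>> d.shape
(11, 13)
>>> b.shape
(37,)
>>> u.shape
(11, 13)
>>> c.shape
(13, 5, 5)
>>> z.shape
(37, 11)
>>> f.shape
(5, 5, 11)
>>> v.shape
()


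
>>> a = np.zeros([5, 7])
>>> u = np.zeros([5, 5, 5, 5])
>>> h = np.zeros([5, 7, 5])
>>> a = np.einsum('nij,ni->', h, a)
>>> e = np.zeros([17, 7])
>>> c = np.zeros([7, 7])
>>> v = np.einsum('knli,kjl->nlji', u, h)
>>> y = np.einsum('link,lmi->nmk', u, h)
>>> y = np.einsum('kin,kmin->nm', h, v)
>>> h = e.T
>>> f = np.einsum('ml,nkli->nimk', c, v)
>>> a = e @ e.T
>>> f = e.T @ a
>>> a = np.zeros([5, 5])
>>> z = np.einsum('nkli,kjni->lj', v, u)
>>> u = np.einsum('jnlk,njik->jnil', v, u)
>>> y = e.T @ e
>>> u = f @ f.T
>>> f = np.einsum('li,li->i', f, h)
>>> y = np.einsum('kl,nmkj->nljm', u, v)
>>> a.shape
(5, 5)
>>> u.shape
(7, 7)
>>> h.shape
(7, 17)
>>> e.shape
(17, 7)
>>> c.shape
(7, 7)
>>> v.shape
(5, 5, 7, 5)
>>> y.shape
(5, 7, 5, 5)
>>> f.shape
(17,)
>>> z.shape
(7, 5)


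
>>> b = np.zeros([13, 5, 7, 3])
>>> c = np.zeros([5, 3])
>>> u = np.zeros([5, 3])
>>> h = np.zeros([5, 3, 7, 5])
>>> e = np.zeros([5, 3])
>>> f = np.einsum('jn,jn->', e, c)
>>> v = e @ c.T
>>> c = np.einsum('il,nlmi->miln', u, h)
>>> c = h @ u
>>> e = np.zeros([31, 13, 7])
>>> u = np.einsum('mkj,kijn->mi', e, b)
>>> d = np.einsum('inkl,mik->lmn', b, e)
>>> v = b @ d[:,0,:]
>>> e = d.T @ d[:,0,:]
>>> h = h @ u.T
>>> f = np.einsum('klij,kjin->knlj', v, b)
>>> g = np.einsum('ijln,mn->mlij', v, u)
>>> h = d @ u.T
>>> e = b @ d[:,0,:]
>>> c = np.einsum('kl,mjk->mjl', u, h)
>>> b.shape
(13, 5, 7, 3)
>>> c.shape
(3, 31, 5)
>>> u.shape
(31, 5)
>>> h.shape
(3, 31, 31)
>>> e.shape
(13, 5, 7, 5)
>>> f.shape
(13, 3, 5, 5)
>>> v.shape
(13, 5, 7, 5)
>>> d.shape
(3, 31, 5)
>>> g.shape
(31, 7, 13, 5)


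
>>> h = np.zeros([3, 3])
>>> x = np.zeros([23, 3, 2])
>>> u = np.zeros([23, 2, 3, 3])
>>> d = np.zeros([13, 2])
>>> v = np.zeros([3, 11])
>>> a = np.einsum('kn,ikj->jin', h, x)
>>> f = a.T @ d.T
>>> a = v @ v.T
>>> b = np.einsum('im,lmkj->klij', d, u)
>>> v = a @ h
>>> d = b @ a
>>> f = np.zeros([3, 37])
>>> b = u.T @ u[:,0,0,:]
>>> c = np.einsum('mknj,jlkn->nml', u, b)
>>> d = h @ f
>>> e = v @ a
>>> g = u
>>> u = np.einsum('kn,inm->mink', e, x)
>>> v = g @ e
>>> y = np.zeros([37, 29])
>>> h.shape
(3, 3)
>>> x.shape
(23, 3, 2)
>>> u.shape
(2, 23, 3, 3)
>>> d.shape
(3, 37)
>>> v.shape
(23, 2, 3, 3)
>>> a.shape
(3, 3)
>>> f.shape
(3, 37)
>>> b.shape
(3, 3, 2, 3)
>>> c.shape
(3, 23, 3)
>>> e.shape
(3, 3)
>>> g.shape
(23, 2, 3, 3)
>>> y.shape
(37, 29)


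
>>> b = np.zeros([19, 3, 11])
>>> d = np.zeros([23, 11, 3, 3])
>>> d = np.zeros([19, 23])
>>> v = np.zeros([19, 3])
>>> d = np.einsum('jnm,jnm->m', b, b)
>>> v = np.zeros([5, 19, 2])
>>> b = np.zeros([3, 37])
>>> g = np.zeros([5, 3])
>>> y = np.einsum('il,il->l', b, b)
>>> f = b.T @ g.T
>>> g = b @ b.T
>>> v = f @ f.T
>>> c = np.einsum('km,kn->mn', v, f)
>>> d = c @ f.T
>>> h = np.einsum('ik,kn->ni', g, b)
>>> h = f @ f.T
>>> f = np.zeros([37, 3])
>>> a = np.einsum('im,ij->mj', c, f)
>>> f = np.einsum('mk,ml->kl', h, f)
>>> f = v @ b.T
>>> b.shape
(3, 37)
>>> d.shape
(37, 37)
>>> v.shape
(37, 37)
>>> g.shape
(3, 3)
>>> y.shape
(37,)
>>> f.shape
(37, 3)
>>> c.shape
(37, 5)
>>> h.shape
(37, 37)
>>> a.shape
(5, 3)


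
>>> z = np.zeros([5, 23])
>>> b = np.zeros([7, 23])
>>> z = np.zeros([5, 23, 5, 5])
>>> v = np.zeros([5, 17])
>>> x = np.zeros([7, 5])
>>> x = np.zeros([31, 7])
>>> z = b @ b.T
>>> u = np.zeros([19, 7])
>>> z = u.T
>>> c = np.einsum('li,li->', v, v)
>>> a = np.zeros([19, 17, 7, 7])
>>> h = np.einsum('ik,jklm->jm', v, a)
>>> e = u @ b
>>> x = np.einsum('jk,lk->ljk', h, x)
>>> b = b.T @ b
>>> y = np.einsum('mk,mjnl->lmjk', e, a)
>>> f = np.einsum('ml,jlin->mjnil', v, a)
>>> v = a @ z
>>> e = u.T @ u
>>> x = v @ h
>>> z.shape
(7, 19)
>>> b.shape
(23, 23)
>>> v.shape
(19, 17, 7, 19)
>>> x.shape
(19, 17, 7, 7)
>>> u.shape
(19, 7)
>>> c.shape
()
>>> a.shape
(19, 17, 7, 7)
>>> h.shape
(19, 7)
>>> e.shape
(7, 7)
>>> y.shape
(7, 19, 17, 23)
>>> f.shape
(5, 19, 7, 7, 17)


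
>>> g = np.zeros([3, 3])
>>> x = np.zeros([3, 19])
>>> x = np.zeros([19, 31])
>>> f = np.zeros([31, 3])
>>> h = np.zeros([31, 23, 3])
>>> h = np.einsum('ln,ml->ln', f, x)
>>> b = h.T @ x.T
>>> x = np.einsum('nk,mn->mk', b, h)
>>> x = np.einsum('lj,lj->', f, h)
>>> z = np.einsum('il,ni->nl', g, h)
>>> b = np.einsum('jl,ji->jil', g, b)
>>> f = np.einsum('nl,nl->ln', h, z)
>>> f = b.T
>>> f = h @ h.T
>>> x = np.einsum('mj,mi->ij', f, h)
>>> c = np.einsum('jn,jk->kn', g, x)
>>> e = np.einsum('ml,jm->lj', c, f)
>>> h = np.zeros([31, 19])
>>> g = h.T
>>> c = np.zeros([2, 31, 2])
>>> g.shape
(19, 31)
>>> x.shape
(3, 31)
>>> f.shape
(31, 31)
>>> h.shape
(31, 19)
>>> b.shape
(3, 19, 3)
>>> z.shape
(31, 3)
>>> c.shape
(2, 31, 2)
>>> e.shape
(3, 31)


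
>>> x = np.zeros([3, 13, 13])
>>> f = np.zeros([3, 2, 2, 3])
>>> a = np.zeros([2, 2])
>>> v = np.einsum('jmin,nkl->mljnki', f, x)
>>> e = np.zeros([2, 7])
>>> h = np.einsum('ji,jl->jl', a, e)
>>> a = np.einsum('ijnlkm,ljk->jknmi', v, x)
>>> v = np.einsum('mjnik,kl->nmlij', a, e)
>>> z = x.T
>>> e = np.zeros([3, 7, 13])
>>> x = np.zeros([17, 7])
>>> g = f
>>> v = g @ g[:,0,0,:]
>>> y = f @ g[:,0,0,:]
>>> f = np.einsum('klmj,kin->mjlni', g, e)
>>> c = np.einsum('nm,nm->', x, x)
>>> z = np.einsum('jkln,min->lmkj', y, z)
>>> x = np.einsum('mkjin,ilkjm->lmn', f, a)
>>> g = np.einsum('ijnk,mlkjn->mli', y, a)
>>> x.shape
(13, 2, 7)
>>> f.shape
(2, 3, 2, 13, 7)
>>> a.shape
(13, 13, 3, 2, 2)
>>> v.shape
(3, 2, 2, 3)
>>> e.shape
(3, 7, 13)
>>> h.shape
(2, 7)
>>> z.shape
(2, 13, 2, 3)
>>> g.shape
(13, 13, 3)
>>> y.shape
(3, 2, 2, 3)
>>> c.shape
()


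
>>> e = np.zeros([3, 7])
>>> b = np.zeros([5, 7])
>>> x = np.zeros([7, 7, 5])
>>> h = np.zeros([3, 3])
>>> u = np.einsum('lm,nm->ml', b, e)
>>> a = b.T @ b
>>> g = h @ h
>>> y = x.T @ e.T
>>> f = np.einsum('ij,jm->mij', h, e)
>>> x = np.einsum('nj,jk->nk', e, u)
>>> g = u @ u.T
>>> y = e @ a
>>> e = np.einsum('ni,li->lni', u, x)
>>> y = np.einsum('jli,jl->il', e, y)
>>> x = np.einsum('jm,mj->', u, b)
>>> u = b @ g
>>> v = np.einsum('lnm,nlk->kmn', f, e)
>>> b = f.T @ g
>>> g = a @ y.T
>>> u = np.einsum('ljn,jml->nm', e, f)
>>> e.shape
(3, 7, 5)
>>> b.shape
(3, 3, 7)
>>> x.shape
()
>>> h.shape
(3, 3)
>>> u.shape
(5, 3)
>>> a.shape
(7, 7)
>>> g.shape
(7, 5)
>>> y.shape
(5, 7)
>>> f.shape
(7, 3, 3)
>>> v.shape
(5, 3, 3)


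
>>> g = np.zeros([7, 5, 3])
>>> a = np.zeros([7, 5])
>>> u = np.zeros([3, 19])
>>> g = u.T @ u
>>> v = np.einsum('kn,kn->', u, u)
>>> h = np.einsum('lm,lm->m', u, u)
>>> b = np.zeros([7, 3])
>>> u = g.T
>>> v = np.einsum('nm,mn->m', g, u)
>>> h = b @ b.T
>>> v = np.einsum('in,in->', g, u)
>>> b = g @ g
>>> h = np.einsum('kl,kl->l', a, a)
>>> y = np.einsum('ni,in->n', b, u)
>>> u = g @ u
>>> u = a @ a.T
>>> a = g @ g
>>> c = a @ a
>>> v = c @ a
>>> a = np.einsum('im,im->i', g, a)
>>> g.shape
(19, 19)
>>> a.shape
(19,)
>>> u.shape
(7, 7)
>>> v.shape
(19, 19)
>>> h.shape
(5,)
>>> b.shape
(19, 19)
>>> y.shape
(19,)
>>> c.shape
(19, 19)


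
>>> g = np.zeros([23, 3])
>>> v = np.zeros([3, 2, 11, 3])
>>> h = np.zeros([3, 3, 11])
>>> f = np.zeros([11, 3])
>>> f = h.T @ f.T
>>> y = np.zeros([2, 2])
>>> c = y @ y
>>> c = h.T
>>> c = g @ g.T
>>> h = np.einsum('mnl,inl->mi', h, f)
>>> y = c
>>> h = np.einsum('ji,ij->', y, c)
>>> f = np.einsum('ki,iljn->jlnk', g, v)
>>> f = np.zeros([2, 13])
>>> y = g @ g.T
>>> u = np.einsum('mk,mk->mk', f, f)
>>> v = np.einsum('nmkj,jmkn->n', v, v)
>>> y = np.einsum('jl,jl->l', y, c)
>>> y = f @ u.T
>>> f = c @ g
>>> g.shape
(23, 3)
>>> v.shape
(3,)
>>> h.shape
()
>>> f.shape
(23, 3)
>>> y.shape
(2, 2)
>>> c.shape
(23, 23)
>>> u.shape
(2, 13)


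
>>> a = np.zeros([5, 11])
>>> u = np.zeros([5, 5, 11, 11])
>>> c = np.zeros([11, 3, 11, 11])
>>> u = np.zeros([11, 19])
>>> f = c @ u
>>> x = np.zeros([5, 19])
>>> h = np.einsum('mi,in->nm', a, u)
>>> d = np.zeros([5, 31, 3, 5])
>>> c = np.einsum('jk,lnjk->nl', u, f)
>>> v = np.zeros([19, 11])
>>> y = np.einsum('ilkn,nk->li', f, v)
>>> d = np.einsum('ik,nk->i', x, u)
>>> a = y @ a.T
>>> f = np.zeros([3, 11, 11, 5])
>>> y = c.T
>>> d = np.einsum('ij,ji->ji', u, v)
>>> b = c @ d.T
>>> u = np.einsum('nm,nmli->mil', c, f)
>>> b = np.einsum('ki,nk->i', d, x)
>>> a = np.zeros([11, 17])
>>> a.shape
(11, 17)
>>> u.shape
(11, 5, 11)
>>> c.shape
(3, 11)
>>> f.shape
(3, 11, 11, 5)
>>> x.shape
(5, 19)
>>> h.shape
(19, 5)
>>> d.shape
(19, 11)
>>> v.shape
(19, 11)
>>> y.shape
(11, 3)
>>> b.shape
(11,)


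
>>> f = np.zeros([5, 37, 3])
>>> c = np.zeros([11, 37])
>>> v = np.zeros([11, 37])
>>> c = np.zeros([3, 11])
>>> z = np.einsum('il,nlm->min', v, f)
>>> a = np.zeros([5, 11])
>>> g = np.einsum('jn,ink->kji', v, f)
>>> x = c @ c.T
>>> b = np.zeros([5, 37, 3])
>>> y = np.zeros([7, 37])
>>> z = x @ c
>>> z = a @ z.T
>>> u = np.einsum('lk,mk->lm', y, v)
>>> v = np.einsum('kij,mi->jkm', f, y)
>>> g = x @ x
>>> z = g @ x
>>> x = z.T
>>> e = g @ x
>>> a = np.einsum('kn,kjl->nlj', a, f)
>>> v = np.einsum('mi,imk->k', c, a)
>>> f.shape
(5, 37, 3)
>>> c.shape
(3, 11)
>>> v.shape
(37,)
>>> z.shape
(3, 3)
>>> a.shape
(11, 3, 37)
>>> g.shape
(3, 3)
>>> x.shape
(3, 3)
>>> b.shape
(5, 37, 3)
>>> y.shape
(7, 37)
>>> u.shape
(7, 11)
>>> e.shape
(3, 3)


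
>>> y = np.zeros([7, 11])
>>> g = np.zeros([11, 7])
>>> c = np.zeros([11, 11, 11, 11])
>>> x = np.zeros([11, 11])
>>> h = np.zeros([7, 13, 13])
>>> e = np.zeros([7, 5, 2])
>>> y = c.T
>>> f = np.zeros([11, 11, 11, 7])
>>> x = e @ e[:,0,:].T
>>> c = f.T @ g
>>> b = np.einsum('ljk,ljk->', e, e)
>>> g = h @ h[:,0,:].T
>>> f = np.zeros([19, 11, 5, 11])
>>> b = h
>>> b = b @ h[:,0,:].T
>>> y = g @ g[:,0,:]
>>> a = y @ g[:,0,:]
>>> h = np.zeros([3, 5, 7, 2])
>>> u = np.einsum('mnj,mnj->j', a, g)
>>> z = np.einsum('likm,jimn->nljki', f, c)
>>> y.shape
(7, 13, 7)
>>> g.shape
(7, 13, 7)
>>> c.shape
(7, 11, 11, 7)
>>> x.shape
(7, 5, 7)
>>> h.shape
(3, 5, 7, 2)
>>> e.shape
(7, 5, 2)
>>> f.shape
(19, 11, 5, 11)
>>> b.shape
(7, 13, 7)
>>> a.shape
(7, 13, 7)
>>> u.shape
(7,)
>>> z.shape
(7, 19, 7, 5, 11)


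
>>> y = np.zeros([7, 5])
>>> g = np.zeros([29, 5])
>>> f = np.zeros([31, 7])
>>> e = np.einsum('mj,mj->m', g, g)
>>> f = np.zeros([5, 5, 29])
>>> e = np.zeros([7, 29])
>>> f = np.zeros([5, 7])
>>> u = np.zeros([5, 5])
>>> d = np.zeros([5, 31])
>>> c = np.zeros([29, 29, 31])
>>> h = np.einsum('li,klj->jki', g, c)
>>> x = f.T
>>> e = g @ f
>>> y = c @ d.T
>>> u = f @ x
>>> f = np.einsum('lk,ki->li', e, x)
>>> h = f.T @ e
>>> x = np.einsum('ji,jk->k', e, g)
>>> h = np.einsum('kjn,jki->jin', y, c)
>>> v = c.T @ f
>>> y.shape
(29, 29, 5)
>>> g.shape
(29, 5)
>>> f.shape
(29, 5)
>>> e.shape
(29, 7)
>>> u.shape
(5, 5)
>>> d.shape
(5, 31)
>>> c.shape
(29, 29, 31)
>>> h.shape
(29, 31, 5)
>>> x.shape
(5,)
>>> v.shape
(31, 29, 5)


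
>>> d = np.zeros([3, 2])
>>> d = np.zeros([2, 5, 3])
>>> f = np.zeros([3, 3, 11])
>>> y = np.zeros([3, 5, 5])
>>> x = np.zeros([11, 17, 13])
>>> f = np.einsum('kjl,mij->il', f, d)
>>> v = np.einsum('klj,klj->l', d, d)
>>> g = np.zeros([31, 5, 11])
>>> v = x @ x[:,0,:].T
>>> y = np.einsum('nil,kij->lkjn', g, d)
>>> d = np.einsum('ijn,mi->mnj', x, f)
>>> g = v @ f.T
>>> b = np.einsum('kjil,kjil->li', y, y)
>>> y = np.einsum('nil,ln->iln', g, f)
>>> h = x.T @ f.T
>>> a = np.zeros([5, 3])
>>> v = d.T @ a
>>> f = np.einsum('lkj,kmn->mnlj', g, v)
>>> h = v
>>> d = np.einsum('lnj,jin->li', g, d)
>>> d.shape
(11, 13)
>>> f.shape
(13, 3, 11, 5)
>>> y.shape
(17, 5, 11)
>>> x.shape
(11, 17, 13)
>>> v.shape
(17, 13, 3)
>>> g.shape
(11, 17, 5)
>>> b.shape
(31, 3)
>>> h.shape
(17, 13, 3)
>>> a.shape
(5, 3)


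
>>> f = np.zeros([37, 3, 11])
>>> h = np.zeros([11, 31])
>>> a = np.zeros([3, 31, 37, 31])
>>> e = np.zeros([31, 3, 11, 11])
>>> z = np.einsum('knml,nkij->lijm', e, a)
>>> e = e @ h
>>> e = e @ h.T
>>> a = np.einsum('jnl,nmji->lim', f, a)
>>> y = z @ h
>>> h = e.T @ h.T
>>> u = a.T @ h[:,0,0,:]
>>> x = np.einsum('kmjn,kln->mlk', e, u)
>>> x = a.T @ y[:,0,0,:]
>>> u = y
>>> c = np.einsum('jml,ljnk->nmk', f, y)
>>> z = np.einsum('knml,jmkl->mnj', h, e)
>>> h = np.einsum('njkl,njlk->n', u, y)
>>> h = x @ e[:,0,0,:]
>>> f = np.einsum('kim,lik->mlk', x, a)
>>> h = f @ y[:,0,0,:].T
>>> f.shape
(31, 11, 31)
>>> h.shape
(31, 11, 11)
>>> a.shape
(11, 31, 31)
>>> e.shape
(31, 3, 11, 11)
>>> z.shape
(3, 11, 31)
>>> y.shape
(11, 37, 31, 31)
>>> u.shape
(11, 37, 31, 31)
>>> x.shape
(31, 31, 31)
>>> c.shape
(31, 3, 31)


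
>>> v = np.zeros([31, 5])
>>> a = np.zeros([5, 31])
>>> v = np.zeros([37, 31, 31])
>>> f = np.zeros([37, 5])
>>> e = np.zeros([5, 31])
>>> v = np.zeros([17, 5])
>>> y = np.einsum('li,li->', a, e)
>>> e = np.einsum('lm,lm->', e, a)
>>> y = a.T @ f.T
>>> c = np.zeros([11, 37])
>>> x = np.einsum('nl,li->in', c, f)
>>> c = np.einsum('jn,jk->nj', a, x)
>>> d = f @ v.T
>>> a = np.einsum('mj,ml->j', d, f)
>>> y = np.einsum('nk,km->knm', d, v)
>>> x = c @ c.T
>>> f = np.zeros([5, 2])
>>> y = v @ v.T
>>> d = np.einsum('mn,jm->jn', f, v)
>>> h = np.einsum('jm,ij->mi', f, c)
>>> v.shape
(17, 5)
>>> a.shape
(17,)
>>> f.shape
(5, 2)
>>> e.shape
()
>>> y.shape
(17, 17)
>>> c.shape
(31, 5)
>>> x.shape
(31, 31)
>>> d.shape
(17, 2)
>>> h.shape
(2, 31)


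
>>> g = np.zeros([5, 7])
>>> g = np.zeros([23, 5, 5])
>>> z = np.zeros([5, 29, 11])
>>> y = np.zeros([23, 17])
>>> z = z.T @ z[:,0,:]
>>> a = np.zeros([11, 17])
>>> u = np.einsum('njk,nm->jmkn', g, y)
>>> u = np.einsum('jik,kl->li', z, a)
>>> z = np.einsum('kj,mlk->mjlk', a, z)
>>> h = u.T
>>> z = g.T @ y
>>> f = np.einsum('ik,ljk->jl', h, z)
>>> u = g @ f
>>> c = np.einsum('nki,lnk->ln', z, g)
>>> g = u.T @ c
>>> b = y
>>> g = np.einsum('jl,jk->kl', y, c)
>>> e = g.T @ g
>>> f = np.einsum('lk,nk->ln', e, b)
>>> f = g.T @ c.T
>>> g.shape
(5, 17)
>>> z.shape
(5, 5, 17)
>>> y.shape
(23, 17)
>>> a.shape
(11, 17)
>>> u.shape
(23, 5, 5)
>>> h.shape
(29, 17)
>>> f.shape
(17, 23)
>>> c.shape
(23, 5)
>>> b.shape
(23, 17)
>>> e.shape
(17, 17)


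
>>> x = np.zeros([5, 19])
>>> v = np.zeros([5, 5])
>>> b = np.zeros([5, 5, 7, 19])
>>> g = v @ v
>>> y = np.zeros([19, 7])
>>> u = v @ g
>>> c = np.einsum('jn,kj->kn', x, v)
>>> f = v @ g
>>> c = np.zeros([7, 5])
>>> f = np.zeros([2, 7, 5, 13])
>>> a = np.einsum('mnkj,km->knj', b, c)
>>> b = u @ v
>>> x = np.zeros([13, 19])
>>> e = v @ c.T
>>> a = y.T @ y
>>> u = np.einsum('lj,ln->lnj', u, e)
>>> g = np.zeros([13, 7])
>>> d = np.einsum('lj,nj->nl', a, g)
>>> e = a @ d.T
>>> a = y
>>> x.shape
(13, 19)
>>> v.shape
(5, 5)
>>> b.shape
(5, 5)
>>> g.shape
(13, 7)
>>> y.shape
(19, 7)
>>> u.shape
(5, 7, 5)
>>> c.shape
(7, 5)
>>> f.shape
(2, 7, 5, 13)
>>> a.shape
(19, 7)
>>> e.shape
(7, 13)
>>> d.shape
(13, 7)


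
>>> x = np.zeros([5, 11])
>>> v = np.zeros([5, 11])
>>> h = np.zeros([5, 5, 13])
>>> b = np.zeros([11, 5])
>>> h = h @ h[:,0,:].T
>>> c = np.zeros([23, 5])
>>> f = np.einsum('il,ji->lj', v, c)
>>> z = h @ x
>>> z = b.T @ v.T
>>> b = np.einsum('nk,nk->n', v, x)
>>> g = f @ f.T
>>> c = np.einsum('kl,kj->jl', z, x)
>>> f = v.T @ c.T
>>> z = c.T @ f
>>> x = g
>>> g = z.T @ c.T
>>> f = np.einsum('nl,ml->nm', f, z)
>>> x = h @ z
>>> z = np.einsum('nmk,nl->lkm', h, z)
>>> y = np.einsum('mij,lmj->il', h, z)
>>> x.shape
(5, 5, 11)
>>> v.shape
(5, 11)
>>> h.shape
(5, 5, 5)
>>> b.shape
(5,)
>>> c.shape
(11, 5)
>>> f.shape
(11, 5)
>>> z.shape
(11, 5, 5)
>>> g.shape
(11, 11)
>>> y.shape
(5, 11)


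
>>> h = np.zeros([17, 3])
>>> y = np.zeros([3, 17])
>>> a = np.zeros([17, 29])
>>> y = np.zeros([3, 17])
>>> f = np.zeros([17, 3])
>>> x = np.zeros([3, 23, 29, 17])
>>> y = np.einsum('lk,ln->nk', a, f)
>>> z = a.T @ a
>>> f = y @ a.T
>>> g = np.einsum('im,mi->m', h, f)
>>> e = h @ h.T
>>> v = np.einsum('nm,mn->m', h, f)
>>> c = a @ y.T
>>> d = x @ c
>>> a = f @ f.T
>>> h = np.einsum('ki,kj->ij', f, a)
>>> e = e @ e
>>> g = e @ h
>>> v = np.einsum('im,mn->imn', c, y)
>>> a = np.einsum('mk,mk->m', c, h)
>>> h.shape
(17, 3)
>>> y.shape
(3, 29)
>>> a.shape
(17,)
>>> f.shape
(3, 17)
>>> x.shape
(3, 23, 29, 17)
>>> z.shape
(29, 29)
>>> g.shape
(17, 3)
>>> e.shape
(17, 17)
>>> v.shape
(17, 3, 29)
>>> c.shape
(17, 3)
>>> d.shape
(3, 23, 29, 3)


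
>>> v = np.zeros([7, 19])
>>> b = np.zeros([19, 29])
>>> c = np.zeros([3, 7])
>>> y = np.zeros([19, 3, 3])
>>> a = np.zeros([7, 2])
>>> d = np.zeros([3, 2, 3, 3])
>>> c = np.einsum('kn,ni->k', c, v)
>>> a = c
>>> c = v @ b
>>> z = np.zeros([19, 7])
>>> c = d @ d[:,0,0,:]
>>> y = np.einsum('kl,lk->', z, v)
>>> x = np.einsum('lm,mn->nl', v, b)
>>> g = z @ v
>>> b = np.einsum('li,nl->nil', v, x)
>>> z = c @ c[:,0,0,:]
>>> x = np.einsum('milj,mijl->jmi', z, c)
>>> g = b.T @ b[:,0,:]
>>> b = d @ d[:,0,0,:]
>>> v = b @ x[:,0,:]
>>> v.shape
(3, 2, 3, 2)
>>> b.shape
(3, 2, 3, 3)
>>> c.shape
(3, 2, 3, 3)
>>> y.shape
()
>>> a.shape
(3,)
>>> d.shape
(3, 2, 3, 3)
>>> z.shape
(3, 2, 3, 3)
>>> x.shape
(3, 3, 2)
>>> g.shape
(7, 19, 7)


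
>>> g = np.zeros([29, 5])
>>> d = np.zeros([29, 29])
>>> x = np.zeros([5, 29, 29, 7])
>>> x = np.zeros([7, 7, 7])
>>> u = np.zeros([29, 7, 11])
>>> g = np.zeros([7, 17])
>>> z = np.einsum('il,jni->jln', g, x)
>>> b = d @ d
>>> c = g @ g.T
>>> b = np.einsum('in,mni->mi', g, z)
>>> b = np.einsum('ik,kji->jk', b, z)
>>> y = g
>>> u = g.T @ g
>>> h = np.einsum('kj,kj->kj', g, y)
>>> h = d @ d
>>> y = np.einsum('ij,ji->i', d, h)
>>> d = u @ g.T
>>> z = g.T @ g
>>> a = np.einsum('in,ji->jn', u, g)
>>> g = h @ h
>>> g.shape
(29, 29)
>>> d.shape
(17, 7)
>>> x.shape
(7, 7, 7)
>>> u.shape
(17, 17)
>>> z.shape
(17, 17)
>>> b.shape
(17, 7)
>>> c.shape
(7, 7)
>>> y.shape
(29,)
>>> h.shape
(29, 29)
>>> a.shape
(7, 17)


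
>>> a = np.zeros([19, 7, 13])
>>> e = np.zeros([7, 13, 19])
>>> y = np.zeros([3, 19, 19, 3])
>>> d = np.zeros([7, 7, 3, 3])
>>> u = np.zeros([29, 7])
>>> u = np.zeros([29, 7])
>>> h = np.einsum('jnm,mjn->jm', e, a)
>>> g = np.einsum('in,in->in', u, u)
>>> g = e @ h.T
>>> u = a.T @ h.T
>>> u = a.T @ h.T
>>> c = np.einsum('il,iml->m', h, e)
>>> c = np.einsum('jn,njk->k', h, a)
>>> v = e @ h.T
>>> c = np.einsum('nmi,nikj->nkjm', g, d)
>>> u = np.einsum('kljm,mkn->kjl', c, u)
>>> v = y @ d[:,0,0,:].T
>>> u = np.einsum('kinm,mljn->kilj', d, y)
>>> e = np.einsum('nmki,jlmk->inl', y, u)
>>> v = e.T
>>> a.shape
(19, 7, 13)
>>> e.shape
(3, 3, 7)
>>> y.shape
(3, 19, 19, 3)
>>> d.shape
(7, 7, 3, 3)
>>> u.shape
(7, 7, 19, 19)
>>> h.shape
(7, 19)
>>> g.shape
(7, 13, 7)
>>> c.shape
(7, 3, 3, 13)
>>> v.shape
(7, 3, 3)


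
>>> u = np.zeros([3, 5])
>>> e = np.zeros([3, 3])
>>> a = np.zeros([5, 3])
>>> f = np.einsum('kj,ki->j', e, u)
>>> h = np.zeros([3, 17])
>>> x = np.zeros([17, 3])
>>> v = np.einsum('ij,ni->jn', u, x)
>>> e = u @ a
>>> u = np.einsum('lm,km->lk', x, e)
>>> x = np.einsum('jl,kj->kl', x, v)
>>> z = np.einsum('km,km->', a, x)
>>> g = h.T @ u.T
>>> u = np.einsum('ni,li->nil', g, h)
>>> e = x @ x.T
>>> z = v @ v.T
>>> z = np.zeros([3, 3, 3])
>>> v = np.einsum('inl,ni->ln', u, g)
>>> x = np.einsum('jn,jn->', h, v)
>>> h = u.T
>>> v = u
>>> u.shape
(17, 17, 3)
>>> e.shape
(5, 5)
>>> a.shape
(5, 3)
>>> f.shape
(3,)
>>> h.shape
(3, 17, 17)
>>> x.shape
()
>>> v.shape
(17, 17, 3)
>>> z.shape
(3, 3, 3)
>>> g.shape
(17, 17)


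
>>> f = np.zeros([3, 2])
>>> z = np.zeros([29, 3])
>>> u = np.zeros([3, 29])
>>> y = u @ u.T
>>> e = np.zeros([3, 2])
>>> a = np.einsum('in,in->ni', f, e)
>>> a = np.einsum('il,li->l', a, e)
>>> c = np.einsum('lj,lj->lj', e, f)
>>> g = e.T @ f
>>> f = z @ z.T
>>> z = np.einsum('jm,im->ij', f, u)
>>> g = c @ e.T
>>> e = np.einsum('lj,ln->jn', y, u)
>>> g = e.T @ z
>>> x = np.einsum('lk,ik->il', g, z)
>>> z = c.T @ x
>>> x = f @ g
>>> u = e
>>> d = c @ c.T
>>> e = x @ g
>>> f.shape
(29, 29)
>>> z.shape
(2, 29)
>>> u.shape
(3, 29)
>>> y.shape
(3, 3)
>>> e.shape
(29, 29)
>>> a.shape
(3,)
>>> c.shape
(3, 2)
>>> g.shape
(29, 29)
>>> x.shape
(29, 29)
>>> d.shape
(3, 3)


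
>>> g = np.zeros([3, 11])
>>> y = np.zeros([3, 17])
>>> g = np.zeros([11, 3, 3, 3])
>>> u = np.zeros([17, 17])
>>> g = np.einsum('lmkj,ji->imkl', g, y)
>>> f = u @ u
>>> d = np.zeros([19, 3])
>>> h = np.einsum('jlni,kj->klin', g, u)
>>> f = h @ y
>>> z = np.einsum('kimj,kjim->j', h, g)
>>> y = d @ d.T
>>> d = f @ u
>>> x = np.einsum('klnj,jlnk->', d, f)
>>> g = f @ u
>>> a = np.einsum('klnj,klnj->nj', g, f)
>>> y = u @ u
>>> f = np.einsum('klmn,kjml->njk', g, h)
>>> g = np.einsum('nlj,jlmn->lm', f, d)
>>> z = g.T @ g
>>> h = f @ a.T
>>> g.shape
(3, 11)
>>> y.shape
(17, 17)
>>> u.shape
(17, 17)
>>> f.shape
(17, 3, 17)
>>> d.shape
(17, 3, 11, 17)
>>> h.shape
(17, 3, 11)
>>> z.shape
(11, 11)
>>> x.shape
()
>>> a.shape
(11, 17)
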